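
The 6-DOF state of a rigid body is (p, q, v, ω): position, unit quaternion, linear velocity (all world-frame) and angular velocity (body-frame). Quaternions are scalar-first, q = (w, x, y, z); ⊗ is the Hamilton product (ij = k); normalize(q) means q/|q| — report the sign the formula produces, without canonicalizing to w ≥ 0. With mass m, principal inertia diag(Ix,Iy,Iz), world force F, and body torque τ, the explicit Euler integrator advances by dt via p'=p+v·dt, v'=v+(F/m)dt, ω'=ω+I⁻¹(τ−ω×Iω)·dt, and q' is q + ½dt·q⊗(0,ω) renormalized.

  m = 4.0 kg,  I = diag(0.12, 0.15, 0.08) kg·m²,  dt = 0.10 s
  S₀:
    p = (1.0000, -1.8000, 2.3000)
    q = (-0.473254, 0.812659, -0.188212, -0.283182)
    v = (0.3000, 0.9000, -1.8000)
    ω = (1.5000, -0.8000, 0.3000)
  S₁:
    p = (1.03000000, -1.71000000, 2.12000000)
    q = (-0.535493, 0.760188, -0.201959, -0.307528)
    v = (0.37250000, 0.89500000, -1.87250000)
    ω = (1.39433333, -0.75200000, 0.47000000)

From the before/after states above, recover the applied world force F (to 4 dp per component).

F = (2.9000, -0.2000, -2.9000)

Δv = v₁−v₀ = (0.07250000, -0.00500000, -0.07250000)
applied force F = (2.9000, -0.2000, -2.9000)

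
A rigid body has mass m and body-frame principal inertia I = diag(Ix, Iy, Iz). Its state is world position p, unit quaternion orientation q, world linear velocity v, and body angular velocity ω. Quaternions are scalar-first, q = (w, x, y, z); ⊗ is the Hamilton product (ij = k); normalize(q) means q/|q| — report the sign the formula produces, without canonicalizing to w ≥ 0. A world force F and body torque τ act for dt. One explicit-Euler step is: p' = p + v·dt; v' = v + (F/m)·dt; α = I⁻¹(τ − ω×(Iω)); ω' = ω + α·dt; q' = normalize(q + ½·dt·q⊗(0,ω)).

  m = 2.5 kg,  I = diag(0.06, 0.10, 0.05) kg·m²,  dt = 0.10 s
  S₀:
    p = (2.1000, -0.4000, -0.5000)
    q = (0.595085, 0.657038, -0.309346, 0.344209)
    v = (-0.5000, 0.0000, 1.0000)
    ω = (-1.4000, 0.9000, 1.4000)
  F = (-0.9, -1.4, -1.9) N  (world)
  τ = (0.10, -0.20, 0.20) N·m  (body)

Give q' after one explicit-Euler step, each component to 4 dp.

2q̇ = q⊗(0,ω) = (0.7163720, -1.5759915, -0.8661693, 0.9913688)
updated quaternion q' = (0.6272, 0.5748, -0.3506, 0.3915)

q' = (0.6272, 0.5748, -0.3506, 0.3915)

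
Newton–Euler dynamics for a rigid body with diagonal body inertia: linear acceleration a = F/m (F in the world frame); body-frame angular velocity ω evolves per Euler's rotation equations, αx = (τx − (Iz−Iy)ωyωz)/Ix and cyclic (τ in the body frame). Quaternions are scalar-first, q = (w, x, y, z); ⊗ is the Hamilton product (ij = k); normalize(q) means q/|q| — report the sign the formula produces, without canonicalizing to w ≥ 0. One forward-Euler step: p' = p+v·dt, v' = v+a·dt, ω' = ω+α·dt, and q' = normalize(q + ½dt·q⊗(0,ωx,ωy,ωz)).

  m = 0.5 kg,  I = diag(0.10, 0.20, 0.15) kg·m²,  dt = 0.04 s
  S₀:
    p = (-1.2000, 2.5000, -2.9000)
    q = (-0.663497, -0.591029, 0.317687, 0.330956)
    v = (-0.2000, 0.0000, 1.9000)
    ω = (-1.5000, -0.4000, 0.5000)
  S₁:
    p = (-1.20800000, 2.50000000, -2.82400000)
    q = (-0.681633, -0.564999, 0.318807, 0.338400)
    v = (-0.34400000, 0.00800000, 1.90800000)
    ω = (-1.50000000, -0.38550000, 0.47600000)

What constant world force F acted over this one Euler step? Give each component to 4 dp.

F = (-1.8000, 0.1000, 0.1000)

velocity change Δv = (-0.14400000, 0.00800000, 0.00800000)
applied force F = (-1.8000, 0.1000, 0.1000)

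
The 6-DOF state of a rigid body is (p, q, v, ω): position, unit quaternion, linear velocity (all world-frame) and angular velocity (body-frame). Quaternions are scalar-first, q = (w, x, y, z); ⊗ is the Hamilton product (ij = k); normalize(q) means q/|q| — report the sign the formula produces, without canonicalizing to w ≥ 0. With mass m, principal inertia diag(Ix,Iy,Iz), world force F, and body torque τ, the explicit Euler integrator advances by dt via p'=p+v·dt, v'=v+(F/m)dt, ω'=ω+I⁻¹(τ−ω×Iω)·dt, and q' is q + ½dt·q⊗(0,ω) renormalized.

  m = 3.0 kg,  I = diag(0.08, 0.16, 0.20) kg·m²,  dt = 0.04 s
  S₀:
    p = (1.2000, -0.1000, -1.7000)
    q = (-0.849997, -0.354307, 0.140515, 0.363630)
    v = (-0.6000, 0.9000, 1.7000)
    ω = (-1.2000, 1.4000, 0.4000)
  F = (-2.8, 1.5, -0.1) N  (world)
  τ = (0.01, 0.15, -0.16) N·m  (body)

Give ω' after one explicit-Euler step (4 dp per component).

ω' = (-1.2062, 1.4231, 0.3949)

gyro term ω×Iω = (0.0224, 0.0576, -0.1344)
(τ − ω×Iω)/I = (-0.1550, 0.5775, -0.1280)
ω' = ω + α·dt = (-1.2062, 1.4231, 0.3949)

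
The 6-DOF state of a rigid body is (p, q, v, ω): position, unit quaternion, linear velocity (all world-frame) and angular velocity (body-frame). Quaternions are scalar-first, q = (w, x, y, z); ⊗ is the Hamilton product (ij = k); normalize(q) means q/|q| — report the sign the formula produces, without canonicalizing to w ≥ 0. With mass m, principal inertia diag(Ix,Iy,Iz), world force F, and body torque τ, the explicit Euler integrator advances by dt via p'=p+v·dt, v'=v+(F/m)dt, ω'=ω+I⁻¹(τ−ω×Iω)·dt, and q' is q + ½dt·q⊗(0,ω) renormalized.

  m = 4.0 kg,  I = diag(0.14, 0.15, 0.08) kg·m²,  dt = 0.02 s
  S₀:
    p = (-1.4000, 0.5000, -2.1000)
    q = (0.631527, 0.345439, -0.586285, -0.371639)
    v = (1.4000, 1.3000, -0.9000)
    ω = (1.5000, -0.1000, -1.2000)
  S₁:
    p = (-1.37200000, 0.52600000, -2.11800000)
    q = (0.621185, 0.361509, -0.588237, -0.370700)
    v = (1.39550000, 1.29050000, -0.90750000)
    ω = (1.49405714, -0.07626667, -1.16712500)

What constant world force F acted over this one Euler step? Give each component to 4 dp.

F = (-0.9000, -1.9000, -1.5000)

v₁ − v₀ = (-0.00450000, -0.00950000, -0.00750000)
F = m·Δv/dt = (-0.9000, -1.9000, -1.5000)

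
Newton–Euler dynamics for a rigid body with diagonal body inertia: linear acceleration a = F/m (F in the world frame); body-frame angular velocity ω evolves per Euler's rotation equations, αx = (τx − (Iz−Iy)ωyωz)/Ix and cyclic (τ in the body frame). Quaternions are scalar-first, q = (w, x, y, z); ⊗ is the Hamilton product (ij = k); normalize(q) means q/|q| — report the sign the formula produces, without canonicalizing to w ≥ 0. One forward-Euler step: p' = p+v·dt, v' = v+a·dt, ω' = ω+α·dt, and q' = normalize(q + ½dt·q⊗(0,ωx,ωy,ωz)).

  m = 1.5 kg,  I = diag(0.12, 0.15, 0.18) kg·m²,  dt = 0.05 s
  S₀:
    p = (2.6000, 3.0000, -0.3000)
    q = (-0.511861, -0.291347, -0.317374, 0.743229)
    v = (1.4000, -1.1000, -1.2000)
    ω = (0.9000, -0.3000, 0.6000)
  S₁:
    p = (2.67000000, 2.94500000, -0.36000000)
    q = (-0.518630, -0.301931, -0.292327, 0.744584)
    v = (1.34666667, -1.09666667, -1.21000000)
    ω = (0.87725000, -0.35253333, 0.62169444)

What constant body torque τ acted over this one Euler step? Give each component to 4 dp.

τ = (-0.0600, -0.1900, 0.0700)

Δω = ω₁−ω₀ = (-0.02275000, -0.05253333, 0.02169444)
ω₀×(Iω₀) = (-0.0054, -0.0324, -0.0081)
τ = I·(Δω/dt) + ω₀×(Iω₀) = (-0.0600, -0.1900, 0.0700)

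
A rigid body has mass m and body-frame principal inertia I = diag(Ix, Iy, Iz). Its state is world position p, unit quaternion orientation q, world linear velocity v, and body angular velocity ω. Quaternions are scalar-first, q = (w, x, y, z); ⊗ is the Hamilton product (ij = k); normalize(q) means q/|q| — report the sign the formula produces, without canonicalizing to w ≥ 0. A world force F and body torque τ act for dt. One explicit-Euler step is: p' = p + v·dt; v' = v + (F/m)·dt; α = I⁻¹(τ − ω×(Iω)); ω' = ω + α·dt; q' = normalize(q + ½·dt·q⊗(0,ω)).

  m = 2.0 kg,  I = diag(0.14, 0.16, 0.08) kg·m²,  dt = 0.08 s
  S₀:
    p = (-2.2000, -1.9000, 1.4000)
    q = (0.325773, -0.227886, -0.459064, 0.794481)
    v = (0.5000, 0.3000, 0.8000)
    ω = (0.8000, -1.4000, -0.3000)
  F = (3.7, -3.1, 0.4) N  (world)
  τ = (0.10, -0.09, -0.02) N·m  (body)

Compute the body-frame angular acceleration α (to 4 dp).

ω×(Iω) gyroscopic = (-0.0336, -0.0144, -0.0224)
(τ − ω×Iω)/I = (0.9543, -0.4725, 0.0300)

α = (0.9543, -0.4725, 0.0300)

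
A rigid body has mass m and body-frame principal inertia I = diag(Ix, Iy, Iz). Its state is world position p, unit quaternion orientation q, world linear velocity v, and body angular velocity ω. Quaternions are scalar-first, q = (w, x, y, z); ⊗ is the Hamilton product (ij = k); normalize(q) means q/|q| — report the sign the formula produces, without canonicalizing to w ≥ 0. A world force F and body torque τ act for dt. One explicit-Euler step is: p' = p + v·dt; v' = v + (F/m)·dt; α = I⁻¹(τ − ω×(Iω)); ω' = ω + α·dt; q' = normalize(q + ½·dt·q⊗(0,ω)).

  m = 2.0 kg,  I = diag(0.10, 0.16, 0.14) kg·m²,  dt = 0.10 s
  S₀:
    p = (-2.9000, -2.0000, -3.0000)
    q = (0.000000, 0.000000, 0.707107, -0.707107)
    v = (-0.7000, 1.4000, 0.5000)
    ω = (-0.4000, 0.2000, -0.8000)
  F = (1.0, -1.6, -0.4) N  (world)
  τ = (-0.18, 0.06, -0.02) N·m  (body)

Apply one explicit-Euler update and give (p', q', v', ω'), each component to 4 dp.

p + v·dt = (-2.9700, -1.8600, -2.9500)
v + (F/m)dt = (-0.6500, 1.3200, 0.4800)
precession coupling ω×(Iω) = (0.0032, -0.0128, -0.0048)
angular accel α = (-1.8320, 0.4550, -0.1086)
new body rate ω' = (-0.5832, 0.2455, -0.8109)
Hamilton product q⊗(0,ω) = (-0.7071070, -0.4242642, 0.2828428, 0.2828428)
updated quaternion q' = (-0.0353, -0.0212, 0.7205, -0.6922)

p' = (-2.9700, -1.8600, -2.9500)
q' = (-0.0353, -0.0212, 0.7205, -0.6922)
v' = (-0.6500, 1.3200, 0.4800)
ω' = (-0.5832, 0.2455, -0.8109)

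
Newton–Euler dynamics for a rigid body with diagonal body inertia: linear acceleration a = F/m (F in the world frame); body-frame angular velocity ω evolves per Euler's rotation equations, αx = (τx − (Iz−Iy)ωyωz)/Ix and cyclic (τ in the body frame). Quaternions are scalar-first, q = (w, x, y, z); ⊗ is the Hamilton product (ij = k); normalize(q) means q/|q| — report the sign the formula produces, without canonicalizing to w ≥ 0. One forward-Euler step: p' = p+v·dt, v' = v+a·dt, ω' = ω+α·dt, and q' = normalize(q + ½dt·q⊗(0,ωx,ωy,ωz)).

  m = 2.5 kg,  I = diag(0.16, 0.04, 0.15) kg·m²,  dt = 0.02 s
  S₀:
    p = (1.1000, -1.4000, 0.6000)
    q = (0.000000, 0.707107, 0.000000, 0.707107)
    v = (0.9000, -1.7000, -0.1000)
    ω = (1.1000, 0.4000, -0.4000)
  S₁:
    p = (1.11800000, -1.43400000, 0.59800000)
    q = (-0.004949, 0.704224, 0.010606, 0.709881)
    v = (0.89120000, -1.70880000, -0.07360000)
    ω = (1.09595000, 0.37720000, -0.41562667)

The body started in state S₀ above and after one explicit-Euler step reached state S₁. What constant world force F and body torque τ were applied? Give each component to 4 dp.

ω₁ − ω₀ = (-0.00405000, -0.02280000, -0.01562667)
precession coupling = (-0.0176, -0.0044, -0.0528)
τ = I·(Δω/dt) + ω₀×(Iω₀) = (-0.0500, -0.0500, -0.1700)
velocity change Δv = (-0.00880000, -0.00880000, 0.02640000)
F = m·Δv/dt = (-1.1000, -1.1000, 3.3000)

F = (-1.1000, -1.1000, 3.3000)
τ = (-0.0500, -0.0500, -0.1700)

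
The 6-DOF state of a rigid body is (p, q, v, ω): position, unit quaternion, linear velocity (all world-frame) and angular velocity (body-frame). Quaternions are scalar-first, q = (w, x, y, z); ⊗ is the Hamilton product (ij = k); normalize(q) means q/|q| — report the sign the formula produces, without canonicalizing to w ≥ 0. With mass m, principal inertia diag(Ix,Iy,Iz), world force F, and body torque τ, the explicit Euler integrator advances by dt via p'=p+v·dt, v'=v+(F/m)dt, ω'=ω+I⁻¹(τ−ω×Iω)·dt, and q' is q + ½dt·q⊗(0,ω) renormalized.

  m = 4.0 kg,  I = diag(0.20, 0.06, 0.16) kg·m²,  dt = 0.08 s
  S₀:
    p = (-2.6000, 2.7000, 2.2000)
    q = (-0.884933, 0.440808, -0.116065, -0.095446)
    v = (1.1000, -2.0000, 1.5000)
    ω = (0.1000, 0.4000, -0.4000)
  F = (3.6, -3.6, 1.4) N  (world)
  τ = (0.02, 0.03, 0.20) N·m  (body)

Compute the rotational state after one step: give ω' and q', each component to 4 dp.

ω' = (0.1144, 0.4421, -0.2972)
q' = (-0.8861, 0.4405, -0.1235, -0.0738)

α = I⁻¹(τ − ω×Iω) = (0.1800, 0.5267, 1.2850)
new body rate ω' = (0.1144, 0.4421, -0.2972)
q⊗(0,ω) = (-0.0358332, -0.0038889, -0.1871946, 0.5419029)
updated quaternion q' = (-0.8861, 0.4405, -0.1235, -0.0738)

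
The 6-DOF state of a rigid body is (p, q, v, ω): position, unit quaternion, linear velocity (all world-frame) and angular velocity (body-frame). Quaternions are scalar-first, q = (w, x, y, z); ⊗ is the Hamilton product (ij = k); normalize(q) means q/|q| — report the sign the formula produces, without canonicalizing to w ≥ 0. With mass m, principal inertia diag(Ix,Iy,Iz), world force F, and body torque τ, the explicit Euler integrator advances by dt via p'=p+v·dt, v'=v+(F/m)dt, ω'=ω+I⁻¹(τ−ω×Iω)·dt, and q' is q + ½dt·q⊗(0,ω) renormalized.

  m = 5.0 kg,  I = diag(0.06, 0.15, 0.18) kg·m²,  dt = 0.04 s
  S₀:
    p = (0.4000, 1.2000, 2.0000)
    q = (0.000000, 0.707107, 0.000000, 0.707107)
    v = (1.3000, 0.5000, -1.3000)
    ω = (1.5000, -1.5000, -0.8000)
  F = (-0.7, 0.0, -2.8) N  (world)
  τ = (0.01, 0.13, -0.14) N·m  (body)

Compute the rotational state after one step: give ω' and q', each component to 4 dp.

ω' = (1.4827, -1.5037, -0.7861)
q' = (-0.0099, 0.7276, 0.0325, 0.6852)

gyro term ω×Iω = (0.0360, 0.1440, -0.2025)
angular accel α = (-0.4333, -0.0933, 0.3472)
new body rate ω' = (1.4827, -1.5037, -0.7861)
q⊗(0,ω) = (-0.4949749, 1.0606605, 1.6263461, -1.0606605)
updated quaternion q' = (-0.0099, 0.7276, 0.0325, 0.6852)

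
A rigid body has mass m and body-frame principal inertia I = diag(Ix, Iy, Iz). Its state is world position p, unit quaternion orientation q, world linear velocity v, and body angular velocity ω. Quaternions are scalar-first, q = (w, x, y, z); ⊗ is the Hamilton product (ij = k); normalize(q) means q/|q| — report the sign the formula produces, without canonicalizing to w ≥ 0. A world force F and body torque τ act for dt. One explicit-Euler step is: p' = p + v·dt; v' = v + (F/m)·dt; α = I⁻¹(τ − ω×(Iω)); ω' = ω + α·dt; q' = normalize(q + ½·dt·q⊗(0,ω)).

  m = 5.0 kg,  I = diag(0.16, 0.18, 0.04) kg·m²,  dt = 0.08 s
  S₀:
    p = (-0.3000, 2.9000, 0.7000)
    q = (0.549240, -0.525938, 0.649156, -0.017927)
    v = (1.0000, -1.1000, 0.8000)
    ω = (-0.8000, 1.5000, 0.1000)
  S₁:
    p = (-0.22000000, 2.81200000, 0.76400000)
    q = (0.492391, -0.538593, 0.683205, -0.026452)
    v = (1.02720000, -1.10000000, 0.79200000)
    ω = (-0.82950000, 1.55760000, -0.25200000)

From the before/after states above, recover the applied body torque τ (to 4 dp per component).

Δω = ω₁−ω₀ = (-0.02950000, 0.05760000, -0.35200000)
gyro term ω₀×Iω₀ = (-0.0210, -0.0096, -0.0240)
τ = I·(Δω/dt) + ω₀×(Iω₀) = (-0.0800, 0.1200, -0.2000)

τ = (-0.0800, 0.1200, -0.2000)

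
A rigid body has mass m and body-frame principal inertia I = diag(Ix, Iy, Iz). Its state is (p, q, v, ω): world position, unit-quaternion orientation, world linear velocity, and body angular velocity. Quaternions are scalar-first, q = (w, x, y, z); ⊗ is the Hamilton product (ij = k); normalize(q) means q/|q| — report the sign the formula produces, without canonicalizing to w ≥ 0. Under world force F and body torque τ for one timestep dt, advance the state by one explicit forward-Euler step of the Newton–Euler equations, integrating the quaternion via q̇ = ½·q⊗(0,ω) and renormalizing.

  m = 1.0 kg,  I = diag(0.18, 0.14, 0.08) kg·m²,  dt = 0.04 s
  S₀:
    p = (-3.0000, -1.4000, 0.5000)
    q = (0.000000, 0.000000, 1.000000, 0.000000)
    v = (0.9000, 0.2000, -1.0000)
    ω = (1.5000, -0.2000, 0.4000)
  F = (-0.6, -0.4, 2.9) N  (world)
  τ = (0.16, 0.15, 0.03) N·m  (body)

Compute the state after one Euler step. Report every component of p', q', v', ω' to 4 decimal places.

p' = (-2.9640, -1.3920, 0.4600)
q' = (0.0040, 0.0080, 0.9995, -0.0300)
v' = (0.8760, 0.1840, -0.8840)
ω' = (1.5345, -0.1743, 0.4090)

precession coupling ω×(Iω) = (0.0048, 0.0600, 0.0120)
α = I⁻¹(τ − ω×Iω) = (0.8622, 0.6429, 0.2250)
ω' = ω + α·dt = (1.5345, -0.1743, 0.4090)
q⊗(0,ω) = (0.2000000, 0.4000000, 0.0000000, -1.5000000)
q' = normalize(q + ½dt·q⊗(0,ω)) = (0.0040, 0.0080, 0.9995, -0.0300)
new position p' = (-2.9640, -1.3920, 0.4600)
v + (F/m)dt = (0.8760, 0.1840, -0.8840)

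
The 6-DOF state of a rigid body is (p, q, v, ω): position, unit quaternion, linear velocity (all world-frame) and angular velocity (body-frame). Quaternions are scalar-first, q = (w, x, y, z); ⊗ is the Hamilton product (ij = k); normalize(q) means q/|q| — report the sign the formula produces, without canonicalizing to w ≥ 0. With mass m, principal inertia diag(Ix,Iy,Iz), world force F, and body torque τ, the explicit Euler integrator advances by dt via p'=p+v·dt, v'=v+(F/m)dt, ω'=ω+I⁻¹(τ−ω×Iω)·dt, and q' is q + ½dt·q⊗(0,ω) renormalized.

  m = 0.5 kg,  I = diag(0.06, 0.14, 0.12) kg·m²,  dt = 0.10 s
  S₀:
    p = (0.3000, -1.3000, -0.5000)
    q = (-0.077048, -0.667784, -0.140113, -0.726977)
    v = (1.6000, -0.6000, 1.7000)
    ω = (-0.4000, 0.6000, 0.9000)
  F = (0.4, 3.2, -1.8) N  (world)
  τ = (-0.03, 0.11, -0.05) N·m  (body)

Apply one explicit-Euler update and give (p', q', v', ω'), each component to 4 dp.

p' = (0.4600, -1.3600, -0.3300)
q' = (-0.0534, -0.6497, -0.0977, -0.7520)
v' = (1.6800, 0.0400, 1.3400)
ω' = (-0.4320, 0.6631, 0.8743)

a = (0.8000, 6.4000, -3.6000)
p + v·dt = (0.4600, -1.3600, -0.3300)
new velocity v' = (1.6800, 0.0400, 1.3400)
precession coupling ω×(Iω) = (-0.0108, 0.0216, -0.0192)
α = I⁻¹(τ − ω×Iω) = (-0.3200, 0.6314, -0.2567)
ω + α·dt = (-0.4320, 0.6631, 0.8743)
q⊗(0,ω) = (0.4712335, 0.3409037, 0.8455676, -0.5260588)
q + ½dt·q⊗(0,ω), renormalized = (-0.0534, -0.6497, -0.0977, -0.7520)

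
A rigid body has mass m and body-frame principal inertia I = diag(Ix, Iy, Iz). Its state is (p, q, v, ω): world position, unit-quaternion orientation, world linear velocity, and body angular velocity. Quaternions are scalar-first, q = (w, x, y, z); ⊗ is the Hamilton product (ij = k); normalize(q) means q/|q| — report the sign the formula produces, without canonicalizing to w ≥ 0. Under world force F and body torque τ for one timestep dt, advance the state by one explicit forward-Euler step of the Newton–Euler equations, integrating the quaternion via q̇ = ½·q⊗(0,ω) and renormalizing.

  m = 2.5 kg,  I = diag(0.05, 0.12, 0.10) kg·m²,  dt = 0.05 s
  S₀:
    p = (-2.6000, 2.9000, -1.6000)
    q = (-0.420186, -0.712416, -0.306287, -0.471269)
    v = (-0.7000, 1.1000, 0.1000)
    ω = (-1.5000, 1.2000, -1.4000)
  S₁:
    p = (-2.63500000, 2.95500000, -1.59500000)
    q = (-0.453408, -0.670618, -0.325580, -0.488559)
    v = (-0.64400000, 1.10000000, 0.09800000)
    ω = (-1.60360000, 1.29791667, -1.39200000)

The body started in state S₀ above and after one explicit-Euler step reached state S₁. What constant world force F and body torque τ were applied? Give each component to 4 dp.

F = (2.8000, 0.0000, -0.1000)
τ = (-0.0700, 0.1300, -0.1100)

v₁ − v₀ = (0.05600000, 0.00000000, -0.00200000)
m·(v₁−v₀)/dt = (2.8000, 0.0000, -0.1000)
rate change Δω = (-0.10360000, 0.09791667, 0.00800000)
gyro term ω₀×Iω₀ = (0.0336, -0.1050, -0.1260)
applied torque τ = (-0.0700, 0.1300, -0.1100)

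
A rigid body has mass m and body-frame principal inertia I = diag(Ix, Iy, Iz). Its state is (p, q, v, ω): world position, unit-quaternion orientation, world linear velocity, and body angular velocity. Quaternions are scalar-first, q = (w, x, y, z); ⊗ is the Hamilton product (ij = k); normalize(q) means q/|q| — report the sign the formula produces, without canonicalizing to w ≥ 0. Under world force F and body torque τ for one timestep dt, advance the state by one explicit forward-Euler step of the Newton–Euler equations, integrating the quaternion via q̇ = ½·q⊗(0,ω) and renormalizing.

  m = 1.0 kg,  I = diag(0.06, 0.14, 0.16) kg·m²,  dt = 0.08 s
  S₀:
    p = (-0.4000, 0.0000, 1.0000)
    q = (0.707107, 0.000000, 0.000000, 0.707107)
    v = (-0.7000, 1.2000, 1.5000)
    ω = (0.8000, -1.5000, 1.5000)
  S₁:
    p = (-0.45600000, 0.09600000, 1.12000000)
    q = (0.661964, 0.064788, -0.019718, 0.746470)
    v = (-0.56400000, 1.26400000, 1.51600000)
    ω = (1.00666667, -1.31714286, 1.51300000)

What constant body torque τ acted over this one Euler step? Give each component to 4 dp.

rate change Δω = (0.20666667, 0.18285714, 0.01300000)
τ = I·(Δω/dt) + ω₀×(Iω₀) = (0.1100, 0.2000, -0.0700)

τ = (0.1100, 0.2000, -0.0700)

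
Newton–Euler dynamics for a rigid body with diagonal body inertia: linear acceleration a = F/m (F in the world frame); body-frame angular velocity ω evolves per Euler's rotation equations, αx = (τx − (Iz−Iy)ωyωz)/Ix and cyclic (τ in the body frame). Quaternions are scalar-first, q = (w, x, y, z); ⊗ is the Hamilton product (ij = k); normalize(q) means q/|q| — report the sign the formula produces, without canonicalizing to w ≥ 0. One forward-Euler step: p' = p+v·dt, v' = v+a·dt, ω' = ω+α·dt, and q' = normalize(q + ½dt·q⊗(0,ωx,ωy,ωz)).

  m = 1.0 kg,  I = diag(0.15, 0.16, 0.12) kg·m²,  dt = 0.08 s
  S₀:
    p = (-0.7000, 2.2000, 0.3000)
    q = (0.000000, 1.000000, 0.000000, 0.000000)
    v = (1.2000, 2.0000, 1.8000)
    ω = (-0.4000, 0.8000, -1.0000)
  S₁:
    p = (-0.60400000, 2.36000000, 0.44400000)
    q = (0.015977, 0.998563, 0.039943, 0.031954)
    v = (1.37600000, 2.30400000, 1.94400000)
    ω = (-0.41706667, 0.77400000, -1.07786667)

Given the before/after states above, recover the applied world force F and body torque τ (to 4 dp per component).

Δv = v₁−v₀ = (0.17600000, 0.30400000, 0.14400000)
m·(v₁−v₀)/dt = (2.2000, 3.8000, 1.8000)
rate change Δω = (-0.01706667, -0.02600000, -0.07786667)
precession coupling = (0.0320, 0.0120, -0.0032)
τ = I·(Δω/dt) + ω₀×(Iω₀) = (0.0000, -0.0400, -0.1200)

F = (2.2000, 3.8000, 1.8000)
τ = (0.0000, -0.0400, -0.1200)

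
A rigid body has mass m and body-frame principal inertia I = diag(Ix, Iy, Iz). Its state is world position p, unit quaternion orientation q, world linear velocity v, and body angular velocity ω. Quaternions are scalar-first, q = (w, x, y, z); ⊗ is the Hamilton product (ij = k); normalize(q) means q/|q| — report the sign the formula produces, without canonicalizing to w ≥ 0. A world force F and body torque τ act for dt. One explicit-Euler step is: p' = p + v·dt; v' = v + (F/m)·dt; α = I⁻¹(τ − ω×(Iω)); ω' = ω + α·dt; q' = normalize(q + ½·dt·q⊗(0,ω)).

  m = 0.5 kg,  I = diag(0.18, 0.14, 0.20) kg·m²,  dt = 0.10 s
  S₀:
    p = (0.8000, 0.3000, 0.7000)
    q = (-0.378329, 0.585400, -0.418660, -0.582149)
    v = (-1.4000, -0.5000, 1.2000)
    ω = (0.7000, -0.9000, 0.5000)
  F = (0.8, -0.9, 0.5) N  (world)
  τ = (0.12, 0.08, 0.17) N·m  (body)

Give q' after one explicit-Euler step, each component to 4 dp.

q' = (-0.4023, 0.5345, -0.4358, -0.6021)

q⊗(0,ω) = (-0.4954995, -0.9980944, -0.3597082, -0.4229625)
q + ½dt·q⊗(0,ω), renormalized = (-0.4023, 0.5345, -0.4358, -0.6021)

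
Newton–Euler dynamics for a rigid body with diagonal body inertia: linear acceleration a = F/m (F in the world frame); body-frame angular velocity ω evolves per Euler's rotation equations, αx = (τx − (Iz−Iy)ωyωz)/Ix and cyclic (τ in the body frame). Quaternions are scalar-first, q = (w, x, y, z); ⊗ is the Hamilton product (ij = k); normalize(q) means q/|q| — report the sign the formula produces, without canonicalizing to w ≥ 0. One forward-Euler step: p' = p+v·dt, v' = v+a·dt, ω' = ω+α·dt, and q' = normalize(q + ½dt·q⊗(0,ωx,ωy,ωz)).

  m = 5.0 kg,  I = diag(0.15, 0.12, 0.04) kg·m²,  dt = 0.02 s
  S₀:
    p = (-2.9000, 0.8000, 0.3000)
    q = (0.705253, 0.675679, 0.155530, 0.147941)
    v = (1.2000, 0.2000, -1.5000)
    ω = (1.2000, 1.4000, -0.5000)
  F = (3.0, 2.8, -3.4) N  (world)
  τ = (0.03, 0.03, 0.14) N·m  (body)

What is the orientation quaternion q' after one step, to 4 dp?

Hamilton product q⊗(0,ω) = (-0.9545863, 0.5614212, 1.5027229, 0.4066881)
q' = normalize(q + ½dt·q⊗(0,ω)) = (0.6956, 0.6812, 0.1705, 0.1520)

q' = (0.6956, 0.6812, 0.1705, 0.1520)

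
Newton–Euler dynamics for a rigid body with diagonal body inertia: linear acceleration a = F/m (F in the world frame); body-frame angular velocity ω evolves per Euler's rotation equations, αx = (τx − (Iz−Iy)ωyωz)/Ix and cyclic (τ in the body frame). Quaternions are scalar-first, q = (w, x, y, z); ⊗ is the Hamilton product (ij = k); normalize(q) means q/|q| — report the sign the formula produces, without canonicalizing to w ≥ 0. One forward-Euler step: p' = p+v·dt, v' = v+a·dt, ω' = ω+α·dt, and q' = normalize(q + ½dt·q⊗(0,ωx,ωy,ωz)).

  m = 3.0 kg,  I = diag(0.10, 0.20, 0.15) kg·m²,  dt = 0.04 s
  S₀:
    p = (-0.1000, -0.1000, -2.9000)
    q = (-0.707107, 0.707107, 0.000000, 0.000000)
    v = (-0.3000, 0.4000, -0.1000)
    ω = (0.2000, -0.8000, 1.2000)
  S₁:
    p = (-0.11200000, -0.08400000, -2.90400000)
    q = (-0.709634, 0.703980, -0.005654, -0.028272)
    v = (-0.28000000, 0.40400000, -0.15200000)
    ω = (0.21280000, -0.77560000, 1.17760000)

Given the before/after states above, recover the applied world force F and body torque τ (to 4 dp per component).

Δv = v₁−v₀ = (0.02000000, 0.00400000, -0.05200000)
m·(v₁−v₀)/dt = (1.5000, 0.3000, -3.9000)
ω₁ − ω₀ = (0.01280000, 0.02440000, -0.02240000)
ω₀×(Iω₀) = (0.0480, -0.0120, -0.0160)
τ = I·(Δω/dt) + ω₀×(Iω₀) = (0.0800, 0.1100, -0.1000)

F = (1.5000, 0.3000, -3.9000)
τ = (0.0800, 0.1100, -0.1000)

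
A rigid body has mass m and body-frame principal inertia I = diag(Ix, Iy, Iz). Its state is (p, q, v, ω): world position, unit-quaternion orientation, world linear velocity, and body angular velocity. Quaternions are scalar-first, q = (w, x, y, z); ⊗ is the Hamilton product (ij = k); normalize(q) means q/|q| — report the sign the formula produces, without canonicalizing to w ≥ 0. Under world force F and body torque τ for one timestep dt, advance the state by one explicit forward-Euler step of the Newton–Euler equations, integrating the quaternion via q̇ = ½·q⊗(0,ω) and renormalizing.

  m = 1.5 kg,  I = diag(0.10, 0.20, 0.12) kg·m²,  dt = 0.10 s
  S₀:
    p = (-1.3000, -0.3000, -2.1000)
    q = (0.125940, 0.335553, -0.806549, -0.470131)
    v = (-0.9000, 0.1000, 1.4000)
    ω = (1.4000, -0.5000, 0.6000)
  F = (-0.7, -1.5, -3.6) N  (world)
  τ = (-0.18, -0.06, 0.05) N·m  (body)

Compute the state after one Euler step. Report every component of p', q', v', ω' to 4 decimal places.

linear accel F/m = (-0.4667, -1.0000, -2.4000)
new position p' = (-1.3900, -0.2900, -1.9600)
new velocity v' = (-0.9467, 0.0000, 1.1600)
ω×(Iω) gyroscopic = (0.0240, -0.0168, -0.0700)
angular accel α = (-2.0400, -0.2160, 1.0000)
ω + α·dt = (1.1960, -0.5216, 0.7000)
q⊗(0,ω) = (-0.5909701, -0.5426789, -0.9224852, 1.0369561)
q + ½dt·q⊗(0,ω), renormalized = (0.0961, 0.3074, -0.8499, -0.4169)

p' = (-1.3900, -0.2900, -1.9600)
q' = (0.0961, 0.3074, -0.8499, -0.4169)
v' = (-0.9467, 0.0000, 1.1600)
ω' = (1.1960, -0.5216, 0.7000)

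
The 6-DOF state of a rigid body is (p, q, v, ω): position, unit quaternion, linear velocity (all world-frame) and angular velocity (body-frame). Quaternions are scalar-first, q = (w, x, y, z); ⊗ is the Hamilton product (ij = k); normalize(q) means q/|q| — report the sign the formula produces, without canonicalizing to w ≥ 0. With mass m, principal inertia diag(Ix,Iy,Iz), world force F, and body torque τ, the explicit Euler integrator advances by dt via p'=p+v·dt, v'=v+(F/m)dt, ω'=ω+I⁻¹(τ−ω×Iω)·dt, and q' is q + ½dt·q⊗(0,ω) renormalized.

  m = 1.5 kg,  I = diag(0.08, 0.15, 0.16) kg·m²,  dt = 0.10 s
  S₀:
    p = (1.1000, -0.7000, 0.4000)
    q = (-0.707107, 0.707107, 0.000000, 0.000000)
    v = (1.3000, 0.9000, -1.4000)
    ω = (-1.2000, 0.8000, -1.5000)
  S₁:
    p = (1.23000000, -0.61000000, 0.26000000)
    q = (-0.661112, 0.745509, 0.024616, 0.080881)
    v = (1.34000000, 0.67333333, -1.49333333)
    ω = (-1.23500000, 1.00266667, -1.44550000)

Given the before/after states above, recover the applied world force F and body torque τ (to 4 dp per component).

Δv = v₁−v₀ = (0.04000000, -0.22666667, -0.09333333)
applied force F = (0.6000, -3.4000, -1.4000)
Δω = ω₁−ω₀ = (-0.03500000, 0.20266667, 0.05450000)
precession coupling = (-0.0120, -0.1440, -0.0672)
τ = I·(Δω/dt) + ω₀×(Iω₀) = (-0.0400, 0.1600, 0.0200)

F = (0.6000, -3.4000, -1.4000)
τ = (-0.0400, 0.1600, 0.0200)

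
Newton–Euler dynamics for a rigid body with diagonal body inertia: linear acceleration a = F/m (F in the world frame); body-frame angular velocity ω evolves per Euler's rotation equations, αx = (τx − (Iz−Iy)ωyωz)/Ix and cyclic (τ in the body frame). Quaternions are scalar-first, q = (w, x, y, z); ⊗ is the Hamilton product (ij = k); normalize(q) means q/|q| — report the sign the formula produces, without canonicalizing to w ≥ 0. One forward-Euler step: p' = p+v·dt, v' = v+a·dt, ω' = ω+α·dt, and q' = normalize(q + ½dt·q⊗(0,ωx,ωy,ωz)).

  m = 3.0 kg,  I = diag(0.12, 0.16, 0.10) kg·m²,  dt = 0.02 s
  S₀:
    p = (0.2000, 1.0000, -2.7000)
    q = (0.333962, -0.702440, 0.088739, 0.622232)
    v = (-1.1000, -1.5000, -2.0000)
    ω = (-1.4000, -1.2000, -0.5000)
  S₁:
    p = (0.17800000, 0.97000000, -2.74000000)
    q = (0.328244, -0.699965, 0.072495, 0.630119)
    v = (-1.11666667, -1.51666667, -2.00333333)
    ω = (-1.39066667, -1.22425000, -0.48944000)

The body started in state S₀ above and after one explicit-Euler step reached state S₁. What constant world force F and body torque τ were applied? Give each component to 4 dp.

ω₁ − ω₀ = (0.00933333, -0.02425000, 0.01056000)
gyro term ω₀×Iω₀ = (-0.0360, 0.0140, 0.0672)
I·α + gyro = (0.0200, -0.1800, 0.1200)
Δv = v₁−v₀ = (-0.01666667, -0.01666667, -0.00333333)
F = m·Δv/dt = (-2.5000, -2.5000, -0.5000)

F = (-2.5000, -2.5000, -0.5000)
τ = (0.0200, -0.1800, 0.1200)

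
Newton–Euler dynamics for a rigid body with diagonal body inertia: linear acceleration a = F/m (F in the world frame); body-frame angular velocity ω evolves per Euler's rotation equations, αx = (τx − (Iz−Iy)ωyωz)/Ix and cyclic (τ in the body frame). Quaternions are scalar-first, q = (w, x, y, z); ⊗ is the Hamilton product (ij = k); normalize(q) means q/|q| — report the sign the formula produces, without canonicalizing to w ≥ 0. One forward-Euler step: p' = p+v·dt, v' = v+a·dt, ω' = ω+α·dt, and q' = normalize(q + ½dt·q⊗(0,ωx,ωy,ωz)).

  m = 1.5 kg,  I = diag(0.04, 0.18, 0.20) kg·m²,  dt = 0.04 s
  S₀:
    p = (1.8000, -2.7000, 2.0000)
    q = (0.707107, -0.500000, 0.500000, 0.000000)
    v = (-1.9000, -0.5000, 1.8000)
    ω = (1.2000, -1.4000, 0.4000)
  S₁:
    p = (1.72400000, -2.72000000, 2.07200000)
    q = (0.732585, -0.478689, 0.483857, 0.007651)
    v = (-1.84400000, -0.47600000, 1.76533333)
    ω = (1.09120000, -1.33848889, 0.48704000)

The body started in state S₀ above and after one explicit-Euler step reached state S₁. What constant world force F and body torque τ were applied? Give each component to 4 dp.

F = (2.1000, 0.9000, -1.3000)
τ = (-0.1200, 0.2000, 0.2000)

v₁ − v₀ = (0.05600000, 0.02400000, -0.03466667)
m·(v₁−v₀)/dt = (2.1000, 0.9000, -1.3000)
rate change Δω = (-0.10880000, 0.06151111, 0.08704000)
I·α + gyro = (-0.1200, 0.2000, 0.2000)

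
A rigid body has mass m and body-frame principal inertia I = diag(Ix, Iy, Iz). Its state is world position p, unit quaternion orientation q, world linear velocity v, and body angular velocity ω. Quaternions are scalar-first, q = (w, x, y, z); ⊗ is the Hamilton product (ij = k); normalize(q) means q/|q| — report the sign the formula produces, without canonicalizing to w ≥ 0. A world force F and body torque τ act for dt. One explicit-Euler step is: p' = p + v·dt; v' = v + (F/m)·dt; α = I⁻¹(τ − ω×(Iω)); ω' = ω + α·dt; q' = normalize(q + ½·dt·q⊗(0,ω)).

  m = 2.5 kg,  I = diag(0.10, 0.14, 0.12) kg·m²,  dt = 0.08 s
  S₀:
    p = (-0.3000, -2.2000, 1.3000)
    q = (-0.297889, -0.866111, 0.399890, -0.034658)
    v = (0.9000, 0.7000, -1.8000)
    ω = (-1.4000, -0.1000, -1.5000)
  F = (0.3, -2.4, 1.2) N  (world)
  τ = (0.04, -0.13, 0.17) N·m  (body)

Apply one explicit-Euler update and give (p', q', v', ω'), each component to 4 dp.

gyro term ω×Iω = (-0.0030, -0.0420, 0.0056)
(τ − ω×Iω)/I = (0.4300, -0.6286, 1.3700)
new body rate ω' = (-1.3656, -0.1503, -1.3904)
q⊗(0,ω) = (-1.2245534, -0.1862562, -1.2208564, 1.0932906)
updated quaternion q' = (-0.3457, -0.8706, 0.3499, 0.0090)
p + v·dt = (-0.2280, -2.1440, 1.1560)
v + (F/m)dt = (0.9096, 0.6232, -1.7616)

p' = (-0.2280, -2.1440, 1.1560)
q' = (-0.3457, -0.8706, 0.3499, 0.0090)
v' = (0.9096, 0.6232, -1.7616)
ω' = (-1.3656, -0.1503, -1.3904)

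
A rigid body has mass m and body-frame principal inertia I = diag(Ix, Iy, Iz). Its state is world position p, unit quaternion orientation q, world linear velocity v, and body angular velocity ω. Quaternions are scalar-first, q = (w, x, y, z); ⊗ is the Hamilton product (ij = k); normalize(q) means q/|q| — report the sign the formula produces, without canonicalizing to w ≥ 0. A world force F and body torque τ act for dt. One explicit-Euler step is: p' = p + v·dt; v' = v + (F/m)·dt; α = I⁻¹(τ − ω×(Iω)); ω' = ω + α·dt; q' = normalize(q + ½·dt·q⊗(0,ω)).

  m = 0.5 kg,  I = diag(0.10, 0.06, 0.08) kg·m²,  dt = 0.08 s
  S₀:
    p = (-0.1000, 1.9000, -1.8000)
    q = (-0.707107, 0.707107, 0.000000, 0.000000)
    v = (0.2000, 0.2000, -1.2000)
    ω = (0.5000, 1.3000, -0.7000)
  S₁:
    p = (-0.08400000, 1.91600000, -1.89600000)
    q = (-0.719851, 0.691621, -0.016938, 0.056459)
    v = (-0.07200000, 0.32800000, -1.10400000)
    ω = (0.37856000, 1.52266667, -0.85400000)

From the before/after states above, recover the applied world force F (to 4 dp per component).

F = (-1.7000, 0.8000, 0.6000)

Δv = v₁−v₀ = (-0.27200000, 0.12800000, 0.09600000)
F = m·Δv/dt = (-1.7000, 0.8000, 0.6000)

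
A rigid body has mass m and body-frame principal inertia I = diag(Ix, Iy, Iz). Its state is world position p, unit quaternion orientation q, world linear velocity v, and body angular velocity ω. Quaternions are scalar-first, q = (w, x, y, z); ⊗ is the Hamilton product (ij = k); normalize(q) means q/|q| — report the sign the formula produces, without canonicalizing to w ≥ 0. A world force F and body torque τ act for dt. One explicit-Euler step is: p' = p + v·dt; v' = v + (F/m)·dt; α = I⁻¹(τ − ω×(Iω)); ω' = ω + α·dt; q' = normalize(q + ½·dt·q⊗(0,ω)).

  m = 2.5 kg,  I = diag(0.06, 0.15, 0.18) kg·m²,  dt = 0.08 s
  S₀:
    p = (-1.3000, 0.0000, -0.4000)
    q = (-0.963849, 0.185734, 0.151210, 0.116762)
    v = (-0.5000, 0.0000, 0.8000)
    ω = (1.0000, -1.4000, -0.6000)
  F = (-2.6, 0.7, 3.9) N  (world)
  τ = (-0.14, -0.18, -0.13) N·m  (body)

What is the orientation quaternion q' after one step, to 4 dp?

Hamilton product q⊗(0,ω) = (0.0960172, -0.8911082, 1.5775910, 0.1670718)
updated quaternion q' = (-0.9575, 0.1497, 0.2137, 0.1231)

q' = (-0.9575, 0.1497, 0.2137, 0.1231)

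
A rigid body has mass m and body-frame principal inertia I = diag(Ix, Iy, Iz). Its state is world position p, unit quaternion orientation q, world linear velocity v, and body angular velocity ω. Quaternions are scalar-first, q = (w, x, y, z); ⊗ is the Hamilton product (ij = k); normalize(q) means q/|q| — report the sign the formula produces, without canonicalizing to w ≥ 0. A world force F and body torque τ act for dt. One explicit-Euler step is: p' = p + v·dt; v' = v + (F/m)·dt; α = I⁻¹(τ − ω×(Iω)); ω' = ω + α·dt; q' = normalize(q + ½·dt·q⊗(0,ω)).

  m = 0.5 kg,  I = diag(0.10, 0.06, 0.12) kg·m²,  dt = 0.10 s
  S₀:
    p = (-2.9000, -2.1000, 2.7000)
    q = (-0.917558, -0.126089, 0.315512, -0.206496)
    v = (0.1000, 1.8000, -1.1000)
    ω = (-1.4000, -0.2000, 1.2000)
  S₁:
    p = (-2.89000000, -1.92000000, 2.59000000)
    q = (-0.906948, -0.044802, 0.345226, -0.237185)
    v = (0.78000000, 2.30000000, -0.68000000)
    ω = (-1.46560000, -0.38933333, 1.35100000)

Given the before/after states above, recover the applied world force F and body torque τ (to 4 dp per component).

F = (3.4000, 2.5000, 2.1000)
τ = (-0.0800, -0.0800, 0.1700)

rate change Δω = (-0.06560000, -0.18933333, 0.15100000)
precession coupling = (-0.0144, 0.0336, -0.0112)
applied torque τ = (-0.0800, -0.0800, 0.1700)
velocity change Δv = (0.68000000, 0.50000000, 0.42000000)
applied force F = (3.4000, 2.5000, 2.1000)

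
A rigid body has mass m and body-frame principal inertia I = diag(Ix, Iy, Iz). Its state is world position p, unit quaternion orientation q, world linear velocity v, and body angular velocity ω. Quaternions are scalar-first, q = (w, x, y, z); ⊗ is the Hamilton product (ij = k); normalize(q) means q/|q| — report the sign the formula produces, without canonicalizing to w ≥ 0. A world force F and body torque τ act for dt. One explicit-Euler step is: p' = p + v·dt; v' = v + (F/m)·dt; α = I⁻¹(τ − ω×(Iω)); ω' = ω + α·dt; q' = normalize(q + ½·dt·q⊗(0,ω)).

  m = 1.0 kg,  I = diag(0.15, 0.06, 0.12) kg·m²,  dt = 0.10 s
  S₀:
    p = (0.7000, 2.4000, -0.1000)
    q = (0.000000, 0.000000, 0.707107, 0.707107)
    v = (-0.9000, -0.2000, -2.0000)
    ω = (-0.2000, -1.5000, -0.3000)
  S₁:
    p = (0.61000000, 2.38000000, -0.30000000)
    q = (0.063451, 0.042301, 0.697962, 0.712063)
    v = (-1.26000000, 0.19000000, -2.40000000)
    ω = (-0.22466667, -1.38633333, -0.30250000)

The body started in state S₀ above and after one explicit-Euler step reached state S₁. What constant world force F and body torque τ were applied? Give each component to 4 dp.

v₁ − v₀ = (-0.36000000, 0.39000000, -0.40000000)
applied force F = (-3.6000, 3.9000, -4.0000)
Δω = ω₁−ω₀ = (-0.02466667, 0.11366667, -0.00250000)
gyro term ω₀×Iω₀ = (0.0270, 0.0018, -0.0270)
I·α + gyro = (-0.0100, 0.0700, -0.0300)

F = (-3.6000, 3.9000, -4.0000)
τ = (-0.0100, 0.0700, -0.0300)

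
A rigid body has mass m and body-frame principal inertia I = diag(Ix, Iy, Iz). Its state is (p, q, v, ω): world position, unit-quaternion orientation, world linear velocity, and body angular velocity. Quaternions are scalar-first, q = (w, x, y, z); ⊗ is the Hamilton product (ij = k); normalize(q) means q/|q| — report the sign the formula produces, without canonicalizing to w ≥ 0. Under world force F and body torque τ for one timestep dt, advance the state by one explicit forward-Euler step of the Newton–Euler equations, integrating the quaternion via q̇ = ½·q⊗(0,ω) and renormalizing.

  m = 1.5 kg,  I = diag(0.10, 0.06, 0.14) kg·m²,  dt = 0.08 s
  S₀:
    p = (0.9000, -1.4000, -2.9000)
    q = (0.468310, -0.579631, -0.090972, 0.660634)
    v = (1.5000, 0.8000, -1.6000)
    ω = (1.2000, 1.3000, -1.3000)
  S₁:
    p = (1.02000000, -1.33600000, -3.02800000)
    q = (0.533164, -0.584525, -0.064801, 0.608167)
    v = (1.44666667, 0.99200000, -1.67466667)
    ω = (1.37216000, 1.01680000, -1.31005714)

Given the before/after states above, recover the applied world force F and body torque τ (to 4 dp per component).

F = (-1.0000, 3.6000, -1.4000)
τ = (0.0800, -0.1500, -0.0800)

Δv = v₁−v₀ = (-0.05333333, 0.19200000, -0.07466667)
F = m·Δv/dt = (-1.0000, 3.6000, -1.4000)
ω₁ − ω₀ = (0.17216000, -0.28320000, -0.01005714)
ω₀×(Iω₀) = (-0.1352, 0.0624, -0.0624)
I·α + gyro = (0.0800, -0.1500, -0.0800)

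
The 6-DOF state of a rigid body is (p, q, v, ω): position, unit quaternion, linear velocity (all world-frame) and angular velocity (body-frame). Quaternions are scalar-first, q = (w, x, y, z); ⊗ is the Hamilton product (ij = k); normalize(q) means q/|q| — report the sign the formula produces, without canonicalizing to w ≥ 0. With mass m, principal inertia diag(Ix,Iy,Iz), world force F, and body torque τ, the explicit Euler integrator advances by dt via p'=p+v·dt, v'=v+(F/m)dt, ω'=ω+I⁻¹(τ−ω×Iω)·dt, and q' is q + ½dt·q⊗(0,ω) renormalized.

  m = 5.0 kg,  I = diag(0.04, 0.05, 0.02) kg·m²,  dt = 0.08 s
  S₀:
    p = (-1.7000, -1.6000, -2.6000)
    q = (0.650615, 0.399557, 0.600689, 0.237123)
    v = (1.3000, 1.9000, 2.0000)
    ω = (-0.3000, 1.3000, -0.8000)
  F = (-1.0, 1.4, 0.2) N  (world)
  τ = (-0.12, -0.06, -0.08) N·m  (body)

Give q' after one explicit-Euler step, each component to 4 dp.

Hamilton product q⊗(0,ω) = (-0.4713302, -0.9839956, 1.0943082, 0.1791388)
q + ½dt·q⊗(0,ω), renormalized = (0.6305, 0.3595, 0.6432, 0.2438)

q' = (0.6305, 0.3595, 0.6432, 0.2438)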